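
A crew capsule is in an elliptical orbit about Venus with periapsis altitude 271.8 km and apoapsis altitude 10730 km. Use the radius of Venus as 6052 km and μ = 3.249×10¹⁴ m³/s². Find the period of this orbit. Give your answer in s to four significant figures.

T ≈ 13690 s

r_p = 6052 + 271.8 = 6323.8 km = 6.3238×10⁶ m.
r_a = 6052 + 10730 = 16782 km = 1.6782×10⁷ m.
Semi-major axis a = (r_p + r_a)/2 = (6323.8 + 16782)/2 = 11553 km = 1.155×10⁷ m.
By Kepler's third law T = 2π√(a³/μ) = 2π × 2.179×10³ = 1.369×10⁴ s.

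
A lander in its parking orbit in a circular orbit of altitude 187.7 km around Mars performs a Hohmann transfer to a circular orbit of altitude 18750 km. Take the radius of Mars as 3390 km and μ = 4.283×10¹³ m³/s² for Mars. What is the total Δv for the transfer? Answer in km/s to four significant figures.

r₁ = 3390 + 187.7 = 3577.7 km = 3.5777×10⁶ m.
r₂ = 3390 + 18750 = 22140 km = 2.2140×10⁷ m.
Transfer ellipse a_t = (r₁ + r₂)/2 = 1.286×10⁷ m.
At r₁: circular v_c1 = √(μ/r₁) = 3460 m/s; transfer-periapsis v_p = √[μ(2/r₁ − 1/a_t)] = 4540 m/s.
Δv₁ = v_p − v_c1 = 1080 m/s.
At r₂: circular v_c2 = √(μ/r₂) = 1391 m/s; transfer-apoapsis v_a = √[μ(2/r₂ − 1/a_t)] = 733.6 m/s.
Δv₂ = v_c2 − v_a = 657.2 m/s.
Total Δv = Δv₁ + Δv₂ = 1737 m/s = 1.737 km/s.

Δv_total ≈ 1.737 km/s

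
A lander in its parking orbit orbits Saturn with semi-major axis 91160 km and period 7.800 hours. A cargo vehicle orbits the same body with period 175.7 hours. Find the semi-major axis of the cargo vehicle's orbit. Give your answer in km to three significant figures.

Kepler's third law: a³ ∝ T², so a₂ = a₁ (T₂/T₁)^(2/3).
T₂/T₁ = 22.53, (T₂/T₁)^(2/3) = 7.976.
a₂ = 91160 × 7.976 = 7.271×10⁵ km.

a₂ ≈ 7.27×10⁵ km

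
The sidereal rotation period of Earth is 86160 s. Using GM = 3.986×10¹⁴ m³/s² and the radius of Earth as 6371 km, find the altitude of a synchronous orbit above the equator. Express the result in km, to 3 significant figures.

h_sync ≈ 35800 km

A synchronous orbit has period T, so by Kepler's third law a = (μT²/4π²)^(1/3).
μT²/4π² = 3.986×10¹⁴ × (8.616×10⁴)² / 39.48 = 7.495×10²² m³.
a = 4.216×10⁷ m = 42163 km.
Altitude h = a − R = 42163 − 6371 = 35792 km.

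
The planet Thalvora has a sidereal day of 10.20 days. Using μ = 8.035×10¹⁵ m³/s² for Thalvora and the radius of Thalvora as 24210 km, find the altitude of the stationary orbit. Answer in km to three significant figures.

h_sync ≈ 5.16×10⁵ km

T = 10.20 days = 8.813×10⁵ s.
A synchronous orbit has period T, so by Kepler's third law a = (μT²/4π²)^(1/3).
μT²/4π² = 8.035×10¹⁵ × (8.813×10⁵)² / 39.48 = 1.581×10²⁶ m³.
a = 5.407×10⁸ m = 5.4069×10⁵ km.
Altitude h = a − R = 5.4069×10⁵ − 24210 = 5.1648×10⁵ km.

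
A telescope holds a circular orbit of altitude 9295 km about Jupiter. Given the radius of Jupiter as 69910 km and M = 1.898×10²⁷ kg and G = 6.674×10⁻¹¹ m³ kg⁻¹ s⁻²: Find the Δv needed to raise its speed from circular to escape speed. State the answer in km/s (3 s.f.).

Δv ≈ 16.6 km/s

μ = GM = 6.674×10⁻¹¹ × 1.898×10²⁷ = 1.267×10¹⁷ m³/s².
r = 69910 + 9295 = 79205 km = 7.9205×10⁷ m.
Circular speed v_c = √(μ/r) = 39990 m/s.
Escape speed v_esc = √(2μ/r) = √2 × v_c = 56560 m/s.
Δv = v_esc − v_c = 16560 m/s = 16.56 km/s.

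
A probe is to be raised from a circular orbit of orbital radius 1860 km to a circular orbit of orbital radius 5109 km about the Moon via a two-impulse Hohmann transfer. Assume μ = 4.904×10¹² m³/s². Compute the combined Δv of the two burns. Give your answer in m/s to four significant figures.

r₁ = 1860 km = 1.860×10⁶ m.
r₂ = 5109 km = 5.109×10⁶ m.
Transfer ellipse a_t = (r₁ + r₂)/2 = 3.484×10⁶ m.
At r₁: circular v_c1 = √(μ/r₁) = 1624 m/s; transfer-perilune v_p = √[μ(2/r₁ − 1/a_t)] = 1966 m/s.
Δv₁ = v_p − v_c1 = 342.4 m/s.
At r₂: circular v_c2 = √(μ/r₂) = 979.7 m/s; transfer-apolune v_a = √[μ(2/r₂ − 1/a_t)] = 715.8 m/s.
Δv₂ = v_c2 − v_a = 263.9 m/s.
Total Δv = Δv₁ + Δv₂ = 606.3 m/s.

Δv_total ≈ 606.3 m/s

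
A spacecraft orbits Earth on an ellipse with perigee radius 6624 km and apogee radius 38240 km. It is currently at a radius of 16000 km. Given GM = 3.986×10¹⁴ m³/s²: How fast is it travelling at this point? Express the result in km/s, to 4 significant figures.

v ≈ 5.662 km/s

Semi-major axis a = (r_p + r_a)/2 = 22432 km = 2.243×10⁷ m.
Vis-viva: v² = μ(2/r − 1/a) = 3.986×10¹⁴ × (1.250×10⁻⁷ − 4.458×10⁻⁸) = 3.206×10⁷ m²/s².
v = 5662 m/s = 5.662 km/s.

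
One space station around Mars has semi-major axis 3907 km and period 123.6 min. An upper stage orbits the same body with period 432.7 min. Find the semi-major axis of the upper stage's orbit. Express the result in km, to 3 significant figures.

Kepler's third law: a³ ∝ T², so a₂ = a₁ (T₂/T₁)^(2/3).
T₂/T₁ = 3.501, (T₂/T₁)^(2/3) = 2.306.
a₂ = 3907 × 2.306 = 9008 km.

a₂ ≈ 9010 km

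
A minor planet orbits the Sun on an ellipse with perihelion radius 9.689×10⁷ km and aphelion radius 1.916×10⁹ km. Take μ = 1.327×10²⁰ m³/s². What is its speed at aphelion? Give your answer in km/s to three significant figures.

Semi-major axis a = (r_p + r_a)/2 = 1.0064×10⁹ km = 1.006×10¹² m.
Vis-viva: v² = μ(2/r − 1/a) = 1.327×10²⁰ × (1.044×10⁻¹² − 9.936×10⁻¹³) = 6.668×10⁶ m²/s².
v = 2582 m/s = 2.582 km/s.

v ≈ 2.58 km/s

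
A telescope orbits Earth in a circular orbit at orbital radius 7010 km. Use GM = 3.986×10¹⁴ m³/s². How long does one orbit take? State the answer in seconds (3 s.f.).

T ≈ 5840 seconds

r = 7010 km = 7.010×10⁶ m.
Kepler's third law: T = 2π√(r³/μ) = 2π√((7.010×10⁶)³ / 3.986×10¹⁴).
r³/μ = 8.642×10⁵ s², so T = 2π × 9.296×10² = 5.841×10³ s.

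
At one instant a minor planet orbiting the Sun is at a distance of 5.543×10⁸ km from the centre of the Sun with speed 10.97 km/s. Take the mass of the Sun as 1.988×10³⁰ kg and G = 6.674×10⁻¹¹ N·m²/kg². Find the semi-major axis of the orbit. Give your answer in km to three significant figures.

a ≈ 3.70×10⁸ km

μ = GM = 6.674×10⁻¹¹ × 1.988×10³⁰ = 1.327×10²⁰ m³/s².
r = 5.543×10¹¹ m.
Vis-viva rearranged: 1/a = 2/r − v²/μ = 3.608×10⁻¹² − 9.070×10⁻¹³ = 2.701×10⁻¹² m⁻¹.
a = 3.702×10¹¹ m = 3.7021×10⁸ km.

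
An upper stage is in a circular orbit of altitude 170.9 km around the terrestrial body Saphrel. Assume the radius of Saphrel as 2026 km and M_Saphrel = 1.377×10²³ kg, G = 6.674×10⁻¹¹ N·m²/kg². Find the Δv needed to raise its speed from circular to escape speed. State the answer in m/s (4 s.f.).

Δv ≈ 847.2 m/s

μ = GM = 6.674×10⁻¹¹ × 1.377×10²³ = 9.190×10¹² m³/s².
r = 2026 + 170.9 = 2196.9 km = 2.1969×10⁶ m.
Circular speed v_c = √(μ/r) = 2045 m/s.
Escape speed v_esc = √(2μ/r) = √2 × v_c = 2892 m/s.
Δv = v_esc − v_c = 847.2 m/s.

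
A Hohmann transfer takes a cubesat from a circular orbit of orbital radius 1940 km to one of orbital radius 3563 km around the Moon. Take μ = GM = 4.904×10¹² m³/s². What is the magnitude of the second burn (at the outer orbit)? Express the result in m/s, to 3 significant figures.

Δv ≈ 188 m/s

r₁ = 1940 km = 1.940×10⁶ m.
r₂ = 3563 km = 3.563×10⁶ m.
Transfer ellipse a_t = (r₁ + r₂)/2 = 2.752×10⁶ m.
At r₁: circular v_c1 = √(μ/r₁) = 1590 m/s; transfer-perilune v_p = √[μ(2/r₁ − 1/a_t)] = 1809 m/s.
At r₂: circular v_c2 = √(μ/r₂) = 1173 m/s; transfer-apolune v_a = √[μ(2/r₂ − 1/a_t)] = 985.1 m/s.
Δv₂ = v_c2 − v_a = 188.1 m/s.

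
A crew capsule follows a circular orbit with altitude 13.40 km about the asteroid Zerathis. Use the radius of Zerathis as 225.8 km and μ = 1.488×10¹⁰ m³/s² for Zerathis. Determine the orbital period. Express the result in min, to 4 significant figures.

T ≈ 100.4 min

r = 225.8 + 13.40 = 239.20 km = 2.3920×10⁵ m.
Kepler's third law: T = 2π√(r³/μ) = 2π√((2.392×10⁵)³ / 1.488×10¹⁰).
r³/μ = 9.198×10⁵ s², so T = 2π × 9.590×10² = 6.026×10³ s.
Converting: 6.026×10³ s ÷ 60.00 = 100.4 min.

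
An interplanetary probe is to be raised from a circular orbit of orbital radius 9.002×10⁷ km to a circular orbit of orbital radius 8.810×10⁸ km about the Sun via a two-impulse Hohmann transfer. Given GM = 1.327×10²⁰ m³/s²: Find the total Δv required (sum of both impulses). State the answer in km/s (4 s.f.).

r₁ = 9.002×10⁷ km = 9.002×10¹⁰ m.
r₂ = 8.810×10⁸ km = 8.810×10¹¹ m.
Transfer ellipse a_t = (r₁ + r₂)/2 = 4.855×10¹¹ m.
At r₁: circular v_c1 = √(μ/r₁) = 38390 m/s; transfer-perihelion v_p = √[μ(2/r₁ − 1/a_t)] = 51720 m/s.
Δv₁ = v_p − v_c1 = 13330 m/s.
At r₂: circular v_c2 = √(μ/r₂) = 12270 m/s; transfer-aphelion v_a = √[μ(2/r₂ − 1/a_t)] = 5285 m/s.
Δv₂ = v_c2 − v_a = 6988 m/s.
Total Δv = Δv₁ + Δv₂ = 20310 m/s = 20.31 km/s.

Δv_total ≈ 20.31 km/s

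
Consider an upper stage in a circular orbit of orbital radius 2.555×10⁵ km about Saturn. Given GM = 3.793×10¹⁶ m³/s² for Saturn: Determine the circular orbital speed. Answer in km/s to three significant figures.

v ≈ 12.2 km/s

r = 2.555×10⁵ km = 2.555×10⁸ m.
For a circular orbit v = √(μ/r) = √(3.793×10¹⁶ / 2.555×10⁸) = √(1.485×10⁸) = 12180 m/s.
That is 12.18 km/s.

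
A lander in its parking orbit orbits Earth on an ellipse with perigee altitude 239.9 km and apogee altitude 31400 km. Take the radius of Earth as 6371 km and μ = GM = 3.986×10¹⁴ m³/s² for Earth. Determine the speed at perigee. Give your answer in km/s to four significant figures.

r_p = 6371 + 239.9 = 6610.9 km = 6.6109×10⁶ m.
r_a = 6371 + 31400 = 37771 km = 3.7771×10⁷ m.
Semi-major axis a = (r_p + r_a)/2 = 22191 km = 2.219×10⁷ m.
Vis-viva: v² = μ(2/r − 1/a) = 3.986×10¹⁴ × (3.025×10⁻⁷ − 4.506×10⁻⁸) = 1.026×10⁸ m²/s².
v = 10130 m/s = 10.13 km/s.

v ≈ 10.13 km/s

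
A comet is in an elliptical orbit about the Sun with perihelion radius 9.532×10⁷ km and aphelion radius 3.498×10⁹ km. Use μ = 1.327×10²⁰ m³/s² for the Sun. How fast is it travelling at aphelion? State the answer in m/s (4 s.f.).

Semi-major axis a = (r_p + r_a)/2 = 1.7967×10⁹ km = 1.797×10¹² m.
Vis-viva: v² = μ(2/r − 1/a) = 1.327×10²⁰ × (5.718×10⁻¹³ − 5.566×10⁻¹³) = 2.013×10⁶ m²/s².
v = 1419 m/s.

v ≈ 1419 m/s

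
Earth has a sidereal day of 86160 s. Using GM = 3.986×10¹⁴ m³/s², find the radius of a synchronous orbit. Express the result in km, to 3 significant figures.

A synchronous orbit has period T, so by Kepler's third law a = (μT²/4π²)^(1/3).
μT²/4π² = 3.986×10¹⁴ × (8.616×10⁴)² / 39.48 = 7.495×10²² m³.
a = 4.216×10⁷ m = 42163 km.

r_sync ≈ 42200 km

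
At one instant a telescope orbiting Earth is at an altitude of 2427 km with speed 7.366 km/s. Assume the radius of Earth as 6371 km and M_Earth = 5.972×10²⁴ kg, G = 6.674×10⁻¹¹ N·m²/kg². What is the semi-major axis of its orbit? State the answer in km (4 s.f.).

a ≈ 10970 km

μ = GM = 6.674×10⁻¹¹ × 5.972×10²⁴ = 3.986×10¹⁴ m³/s².
r = 6371 + 2427 = 8798.0 km = 8.798×10⁶ m.
Vis-viva rearranged: 1/a = 2/r − v²/μ = 2.273×10⁻⁷ − 1.361×10⁻⁷ = 9.119×10⁻⁸ m⁻¹.
a = 1.097×10⁷ m = 10966 km.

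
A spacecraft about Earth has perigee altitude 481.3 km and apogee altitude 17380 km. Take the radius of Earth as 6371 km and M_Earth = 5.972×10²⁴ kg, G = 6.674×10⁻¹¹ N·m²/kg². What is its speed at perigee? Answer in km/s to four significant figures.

v ≈ 9.502 km/s

μ = GM = 6.674×10⁻¹¹ × 5.972×10²⁴ = 3.986×10¹⁴ m³/s².
r_p = 6371 + 481.3 = 6852.3 km = 6.8523×10⁶ m.
r_a = 6371 + 17380 = 23751 km = 2.3751×10⁷ m.
Semi-major axis a = (r_p + r_a)/2 = 15302 km = 1.530×10⁷ m.
Vis-viva: v² = μ(2/r − 1/a) = 3.986×10¹⁴ × (2.919×10⁻⁷ − 6.535×10⁻⁸) = 9.028×10⁷ m²/s².
v = 9502 m/s = 9.502 km/s.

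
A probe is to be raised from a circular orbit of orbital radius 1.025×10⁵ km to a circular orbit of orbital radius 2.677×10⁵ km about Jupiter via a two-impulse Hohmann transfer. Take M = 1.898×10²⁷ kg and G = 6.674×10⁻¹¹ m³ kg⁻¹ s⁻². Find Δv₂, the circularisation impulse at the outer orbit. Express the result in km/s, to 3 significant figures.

μ = GM = 6.674×10⁻¹¹ × 1.898×10²⁷ = 1.267×10¹⁷ m³/s².
r₁ = 1.025×10⁵ km = 1.025×10⁸ m.
r₂ = 2.677×10⁵ km = 2.677×10⁸ m.
Transfer ellipse a_t = (r₁ + r₂)/2 = 1.851×10⁸ m.
At r₁: circular v_c1 = √(μ/r₁) = 35150 m/s; transfer-perijove v_p = √[μ(2/r₁ − 1/a_t)] = 42280 m/s.
At r₂: circular v_c2 = √(μ/r₂) = 21750 m/s; transfer-apojove v_a = √[μ(2/r₂ − 1/a_t)] = 16190 m/s.
Δv₂ = v_c2 − v_a = 5566 m/s.
= 5.566 km/s.

Δv ≈ 5.57 km/s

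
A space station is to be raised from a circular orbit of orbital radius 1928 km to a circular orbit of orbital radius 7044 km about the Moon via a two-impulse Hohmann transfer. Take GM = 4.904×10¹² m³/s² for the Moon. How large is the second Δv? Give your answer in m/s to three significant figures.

r₁ = 1928 km = 1.928×10⁶ m.
r₂ = 7044 km = 7.044×10⁶ m.
Transfer ellipse a_t = (r₁ + r₂)/2 = 4.486×10⁶ m.
At r₁: circular v_c1 = √(μ/r₁) = 1595 m/s; transfer-perilune v_p = √[μ(2/r₁ − 1/a_t)] = 1998 m/s.
At r₂: circular v_c2 = √(μ/r₂) = 834.4 m/s; transfer-apolune v_a = √[μ(2/r₂ − 1/a_t)] = 547.0 m/s.
Δv₂ = v_c2 − v_a = 287.4 m/s.

Δv ≈ 287 m/s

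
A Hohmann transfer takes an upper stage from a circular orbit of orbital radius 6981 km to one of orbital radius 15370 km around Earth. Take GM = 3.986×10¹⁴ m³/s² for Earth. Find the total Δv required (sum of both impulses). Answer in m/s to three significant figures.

r₁ = 6981 km = 6.981×10⁶ m.
r₂ = 15370 km = 1.537×10⁷ m.
Transfer ellipse a_t = (r₁ + r₂)/2 = 1.118×10⁷ m.
At r₁: circular v_c1 = √(μ/r₁) = 7556 m/s; transfer-perigee v_p = √[μ(2/r₁ − 1/a_t)] = 8862 m/s.
Δv₁ = v_p − v_c1 = 1305 m/s.
At r₂: circular v_c2 = √(μ/r₂) = 5093 m/s; transfer-apogee v_a = √[μ(2/r₂ − 1/a_t)] = 4025 m/s.
Δv₂ = v_c2 − v_a = 1068 m/s.
Total Δv = Δv₁ + Δv₂ = 2373 m/s.

Δv_total ≈ 2370 m/s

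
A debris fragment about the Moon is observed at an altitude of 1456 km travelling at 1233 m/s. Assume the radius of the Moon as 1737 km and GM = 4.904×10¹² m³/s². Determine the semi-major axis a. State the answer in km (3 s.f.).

a ≈ 3160 km

r = 1737 + 1456 = 3193.0 km = 3.193×10⁶ m.
Specific orbital energy ε = v²/2 − μ/r = (1233)²/2 − 4.904×10¹²/3.193×10⁶ = -7.757×10⁵ J/kg.
Since ε = −μ/(2a), a = −μ/(2ε) = 3.161×10⁶ m = 3161.0 km.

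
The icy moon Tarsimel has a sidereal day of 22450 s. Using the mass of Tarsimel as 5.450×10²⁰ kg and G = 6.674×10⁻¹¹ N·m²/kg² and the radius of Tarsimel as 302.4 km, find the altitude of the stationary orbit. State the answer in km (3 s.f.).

μ = GM = 6.674×10⁻¹¹ × 5.450×10²⁰ = 3.637×10¹⁰ m³/s².
A synchronous orbit has period T, so by Kepler's third law a = (μT²/4π²)^(1/3).
μT²/4π² = 3.637×10¹⁰ × (2.245×10⁴)² / 39.48 = 4.644×10¹⁷ m³.
a = 7.744×10⁵ m = 774.38 km.
Altitude h = a − R = 774.38 − 302.4 = 471.98 km.

h_sync ≈ 472 km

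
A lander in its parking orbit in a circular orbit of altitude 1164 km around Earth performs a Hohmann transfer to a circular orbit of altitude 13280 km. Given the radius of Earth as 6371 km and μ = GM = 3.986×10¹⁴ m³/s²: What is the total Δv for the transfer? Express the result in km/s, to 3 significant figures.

Δv_total ≈ 2.62 km/s

r₁ = 6371 + 1164 = 7535.0 km = 7.5350×10⁶ m.
r₂ = 6371 + 13280 = 19651 km = 1.9651×10⁷ m.
Transfer ellipse a_t = (r₁ + r₂)/2 = 1.359×10⁷ m.
At r₁: circular v_c1 = √(μ/r₁) = 7273 m/s; transfer-perigee v_p = √[μ(2/r₁ − 1/a_t)] = 8745 m/s.
Δv₁ = v_p − v_c1 = 1472 m/s.
At r₂: circular v_c2 = √(μ/r₂) = 4504 m/s; transfer-apogee v_a = √[μ(2/r₂ − 1/a_t)] = 3353 m/s.
Δv₂ = v_c2 − v_a = 1151 m/s.
Total Δv = Δv₁ + Δv₂ = 2622 m/s = 2.622 km/s.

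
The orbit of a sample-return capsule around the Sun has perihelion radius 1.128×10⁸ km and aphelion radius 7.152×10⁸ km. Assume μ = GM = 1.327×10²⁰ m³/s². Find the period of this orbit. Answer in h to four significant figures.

Semi-major axis a = (r_p + r_a)/2 = (1.1280×10⁸ + 7.1520×10⁸)/2 = 4.1400×10⁸ km = 4.140×10¹¹ m.
By Kepler's third law T = 2π√(a³/μ) = 2π × 2.312×10⁷ = 1.453×10⁸ s.
= 40360 h.

T ≈ 40360 h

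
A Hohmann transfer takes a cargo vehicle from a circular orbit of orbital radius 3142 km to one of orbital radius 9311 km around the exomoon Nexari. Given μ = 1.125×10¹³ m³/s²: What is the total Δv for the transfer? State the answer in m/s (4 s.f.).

r₁ = 3142 km = 3.142×10⁶ m.
r₂ = 9311 km = 9.311×10⁶ m.
Transfer ellipse a_t = (r₁ + r₂)/2 = 6.226×10⁶ m.
At r₁: circular v_c1 = √(μ/r₁) = 1892 m/s; transfer-periapsis v_p = √[μ(2/r₁ − 1/a_t)] = 2314 m/s.
Δv₁ = v_p − v_c1 = 421.7 m/s.
At r₂: circular v_c2 = √(μ/r₂) = 1099 m/s; transfer-apoapsis v_a = √[μ(2/r₂ − 1/a_t)] = 780.8 m/s.
Δv₂ = v_c2 − v_a = 318.4 m/s.
Total Δv = Δv₁ + Δv₂ = 740.1 m/s.

Δv_total ≈ 740.1 m/s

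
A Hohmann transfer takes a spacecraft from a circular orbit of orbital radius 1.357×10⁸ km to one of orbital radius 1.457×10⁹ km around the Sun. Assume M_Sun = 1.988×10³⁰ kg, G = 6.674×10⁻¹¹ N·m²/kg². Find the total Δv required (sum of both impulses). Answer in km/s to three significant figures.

Δv_total ≈ 16.6 km/s

μ = GM = 6.674×10⁻¹¹ × 1.988×10³⁰ = 1.327×10²⁰ m³/s².
r₁ = 1.357×10⁸ km = 1.357×10¹¹ m.
r₂ = 1.457×10⁹ km = 1.457×10¹² m.
Transfer ellipse a_t = (r₁ + r₂)/2 = 7.964×10¹¹ m.
At r₁: circular v_c1 = √(μ/r₁) = 31270 m/s; transfer-perihelion v_p = √[μ(2/r₁ − 1/a_t)] = 42300 m/s.
Δv₁ = v_p − v_c1 = 11030 m/s.
At r₂: circular v_c2 = √(μ/r₂) = 9543 m/s; transfer-aphelion v_a = √[μ(2/r₂ − 1/a_t)] = 3939 m/s.
Δv₂ = v_c2 − v_a = 5603 m/s.
Total Δv = Δv₁ + Δv₂ = 16630 m/s = 16.63 km/s.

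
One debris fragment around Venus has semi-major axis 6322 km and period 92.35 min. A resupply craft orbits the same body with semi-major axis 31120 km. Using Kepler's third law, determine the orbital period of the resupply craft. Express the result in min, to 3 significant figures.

Kepler's third law: T² ∝ a³, so T₂ = T₁ (a₂/a₁)^(3/2).
a₂/a₁ = 4.922, (a₂/a₁)^(3/2) = 10.92.
T₂ = 92.35 × 10.92 = 1009 min.

T₂ ≈ 1010 min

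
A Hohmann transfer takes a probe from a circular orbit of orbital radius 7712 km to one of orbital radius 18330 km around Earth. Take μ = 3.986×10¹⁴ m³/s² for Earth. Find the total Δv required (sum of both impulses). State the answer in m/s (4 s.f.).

Δv_total ≈ 2415 m/s

r₁ = 7712 km = 7.712×10⁶ m.
r₂ = 18330 km = 1.833×10⁷ m.
Transfer ellipse a_t = (r₁ + r₂)/2 = 1.302×10⁷ m.
At r₁: circular v_c1 = √(μ/r₁) = 7189 m/s; transfer-perigee v_p = √[μ(2/r₁ − 1/a_t)] = 8530 m/s.
Δv₁ = v_p − v_c1 = 1341 m/s.
At r₂: circular v_c2 = √(μ/r₂) = 4663 m/s; transfer-apogee v_a = √[μ(2/r₂ − 1/a_t)] = 3589 m/s.
Δv₂ = v_c2 − v_a = 1074 m/s.
Total Δv = Δv₁ + Δv₂ = 2415 m/s.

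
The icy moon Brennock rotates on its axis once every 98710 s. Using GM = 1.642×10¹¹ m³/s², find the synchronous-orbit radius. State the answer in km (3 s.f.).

A synchronous orbit has period T, so by Kepler's third law a = (μT²/4π²)^(1/3).
μT²/4π² = 1.642×10¹¹ × (9.871×10⁴)² / 39.48 = 4.053×10¹⁹ m³.
a = 3.435×10⁶ m = 3434.9 km.

r_sync ≈ 3430 km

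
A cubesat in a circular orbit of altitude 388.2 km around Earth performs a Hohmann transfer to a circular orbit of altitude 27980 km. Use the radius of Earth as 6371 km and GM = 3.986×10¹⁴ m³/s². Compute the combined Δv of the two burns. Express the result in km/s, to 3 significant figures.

r₁ = 6371 + 388.2 = 6759.2 km = 6.7592×10⁶ m.
r₂ = 6371 + 27980 = 34351 km = 3.4351×10⁷ m.
Transfer ellipse a_t = (r₁ + r₂)/2 = 2.056×10⁷ m.
At r₁: circular v_c1 = √(μ/r₁) = 7679 m/s; transfer-perigee v_p = √[μ(2/r₁ − 1/a_t)] = 9927 m/s.
Δv₁ = v_p − v_c1 = 2248 m/s.
At r₂: circular v_c2 = √(μ/r₂) = 3406 m/s; transfer-apogee v_a = √[μ(2/r₂ − 1/a_t)] = 1953 m/s.
Δv₂ = v_c2 − v_a = 1453 m/s.
Total Δv = Δv₁ + Δv₂ = 3701 m/s = 3.701 km/s.

Δv_total ≈ 3.70 km/s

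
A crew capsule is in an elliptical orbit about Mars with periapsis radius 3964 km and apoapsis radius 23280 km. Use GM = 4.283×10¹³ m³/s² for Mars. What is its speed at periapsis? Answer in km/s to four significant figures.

v ≈ 4.297 km/s

Semi-major axis a = (r_p + r_a)/2 = 13622 km = 1.362×10⁷ m.
Vis-viva: v² = μ(2/r − 1/a) = 4.283×10¹³ × (5.045×10⁻⁷ − 7.341×10⁻⁸) = 1.847×10⁷ m²/s².
v = 4297 m/s = 4.297 km/s.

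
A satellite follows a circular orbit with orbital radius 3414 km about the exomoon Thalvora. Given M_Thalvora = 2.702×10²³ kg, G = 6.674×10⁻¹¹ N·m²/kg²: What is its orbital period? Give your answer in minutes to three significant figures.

μ = GM = 6.674×10⁻¹¹ × 2.702×10²³ = 1.803×10¹³ m³/s².
r = 3414 km = 3.414×10⁶ m.
Kepler's third law: T = 2π√(r³/μ) = 2π√((3.414×10⁶)³ / 1.803×10¹³).
r³/μ = 2.207×10⁶ s², so T = 2π × 1.485×10³ = 9.333×10³ s.
Converting: 9.333×10³ s ÷ 60.00 = 155.6 minutes.

T ≈ 156 minutes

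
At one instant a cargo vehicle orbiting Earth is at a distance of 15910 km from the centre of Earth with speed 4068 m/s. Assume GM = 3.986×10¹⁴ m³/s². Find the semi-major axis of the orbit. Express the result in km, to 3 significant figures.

a ≈ 11900 km

r = 1.591×10⁷ m.
Vis-viva rearranged: 1/a = 2/r − v²/μ = 1.257×10⁻⁷ − 4.152×10⁻⁸ = 8.419×10⁻⁸ m⁻¹.
a = 1.188×10⁷ m = 11878 km.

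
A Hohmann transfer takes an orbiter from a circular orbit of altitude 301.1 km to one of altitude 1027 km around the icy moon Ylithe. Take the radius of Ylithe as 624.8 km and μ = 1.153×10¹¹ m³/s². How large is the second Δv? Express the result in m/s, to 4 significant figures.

r₁ = 624.8 + 301.1 = 925.90 km = 9.2590×10⁵ m.
r₂ = 624.8 + 1027 = 1651.8 km = 1.6518×10⁶ m.
Transfer ellipse a_t = (r₁ + r₂)/2 = 1.289×10⁶ m.
At r₁: circular v_c1 = √(μ/r₁) = 352.9 m/s; transfer-periapsis v_p = √[μ(2/r₁ − 1/a_t)] = 399.5 m/s.
At r₂: circular v_c2 = √(μ/r₂) = 264.2 m/s; transfer-apoapsis v_a = √[μ(2/r₂ − 1/a_t)] = 223.9 m/s.
Δv₂ = v_c2 − v_a = 40.27 m/s.

Δv ≈ 40.27 m/s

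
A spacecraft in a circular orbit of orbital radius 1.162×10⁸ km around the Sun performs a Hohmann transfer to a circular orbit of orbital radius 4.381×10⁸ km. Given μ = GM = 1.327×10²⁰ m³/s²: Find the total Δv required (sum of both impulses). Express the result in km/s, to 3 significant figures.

Δv_total ≈ 14.8 km/s

r₁ = 1.162×10⁸ km = 1.162×10¹¹ m.
r₂ = 4.381×10⁸ km = 4.381×10¹¹ m.
Transfer ellipse a_t = (r₁ + r₂)/2 = 2.772×10¹¹ m.
At r₁: circular v_c1 = √(μ/r₁) = 33790 m/s; transfer-perihelion v_p = √[μ(2/r₁ − 1/a_t)] = 42490 m/s.
Δv₁ = v_p − v_c1 = 8694 m/s.
At r₂: circular v_c2 = √(μ/r₂) = 17400 m/s; transfer-aphelion v_a = √[μ(2/r₂ − 1/a_t)] = 11270 m/s.
Δv₂ = v_c2 − v_a = 6135 m/s.
Total Δv = Δv₁ + Δv₂ = 14830 m/s = 14.83 km/s.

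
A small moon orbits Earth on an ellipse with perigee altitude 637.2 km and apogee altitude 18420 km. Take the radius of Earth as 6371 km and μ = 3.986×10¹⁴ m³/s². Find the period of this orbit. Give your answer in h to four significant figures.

r_p = 6371 + 637.2 = 7008.2 km = 7.0082×10⁶ m.
r_a = 6371 + 18420 = 24791 km = 2.4791×10⁷ m.
Semi-major axis a = (r_p + r_a)/2 = (7008.2 + 24791)/2 = 15900 km = 1.590×10⁷ m.
By Kepler's third law T = 2π√(a³/μ) = 2π × 3.175×10³ = 1.995×10⁴ s.
= 5.542 h.

T ≈ 5.542 h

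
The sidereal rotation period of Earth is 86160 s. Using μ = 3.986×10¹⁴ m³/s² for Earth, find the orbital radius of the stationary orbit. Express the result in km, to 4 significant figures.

A synchronous orbit has period T, so by Kepler's third law a = (μT²/4π²)^(1/3).
μT²/4π² = 3.986×10¹⁴ × (8.616×10⁴)² / 39.48 = 7.495×10²² m³.
a = 4.216×10⁷ m = 42163 km.

r_sync ≈ 42160 km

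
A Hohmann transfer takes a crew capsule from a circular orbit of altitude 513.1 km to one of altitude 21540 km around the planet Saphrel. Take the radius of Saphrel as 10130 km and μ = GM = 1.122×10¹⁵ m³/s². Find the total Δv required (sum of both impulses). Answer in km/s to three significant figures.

r₁ = 10130 + 513.1 = 10643 km = 1.0643×10⁷ m.
r₂ = 10130 + 21540 = 31670 km = 3.1670×10⁷ m.
Transfer ellipse a_t = (r₁ + r₂)/2 = 2.116×10⁷ m.
At r₁: circular v_c1 = √(μ/r₁) = 10270 m/s; transfer-periapsis v_p = √[μ(2/r₁ − 1/a_t)] = 12560 m/s.
Δv₁ = v_p − v_c1 = 2295 m/s.
At r₂: circular v_c2 = √(μ/r₂) = 5952 m/s; transfer-apoapsis v_a = √[μ(2/r₂ − 1/a_t)] = 4222 m/s.
Δv₂ = v_c2 − v_a = 1730 m/s.
Total Δv = Δv₁ + Δv₂ = 4025 m/s = 4.025 km/s.

Δv_total ≈ 4.03 km/s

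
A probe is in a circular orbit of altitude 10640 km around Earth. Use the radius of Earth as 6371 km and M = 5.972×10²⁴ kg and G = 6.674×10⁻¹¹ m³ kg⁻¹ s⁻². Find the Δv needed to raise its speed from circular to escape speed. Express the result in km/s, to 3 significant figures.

μ = GM = 6.674×10⁻¹¹ × 5.972×10²⁴ = 3.986×10¹⁴ m³/s².
r = 6371 + 10640 = 17011 km = 1.7011×10⁷ m.
Circular speed v_c = √(μ/r) = 4840 m/s.
Escape speed v_esc = √(2μ/r) = √2 × v_c = 6845 m/s.
Δv = v_esc − v_c = 2005 m/s = 2.005 km/s.

Δv ≈ 2.00 km/s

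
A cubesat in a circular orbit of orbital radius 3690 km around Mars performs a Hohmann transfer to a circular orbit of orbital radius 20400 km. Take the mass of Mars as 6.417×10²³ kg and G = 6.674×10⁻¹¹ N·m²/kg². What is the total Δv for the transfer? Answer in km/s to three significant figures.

Δv_total ≈ 1.67 km/s

μ = GM = 6.674×10⁻¹¹ × 6.417×10²³ = 4.283×10¹³ m³/s².
r₁ = 3690 km = 3.690×10⁶ m.
r₂ = 20400 km = 2.040×10⁷ m.
Transfer ellipse a_t = (r₁ + r₂)/2 = 1.204×10⁷ m.
At r₁: circular v_c1 = √(μ/r₁) = 3407 m/s; transfer-periapsis v_p = √[μ(2/r₁ − 1/a_t)] = 4434 m/s.
Δv₁ = v_p − v_c1 = 1027 m/s.
At r₂: circular v_c2 = √(μ/r₂) = 1449 m/s; transfer-apoapsis v_a = √[μ(2/r₂ − 1/a_t)] = 802.0 m/s.
Δv₂ = v_c2 − v_a = 647.0 m/s.
Total Δv = Δv₁ + Δv₂ = 1674 m/s = 1.674 km/s.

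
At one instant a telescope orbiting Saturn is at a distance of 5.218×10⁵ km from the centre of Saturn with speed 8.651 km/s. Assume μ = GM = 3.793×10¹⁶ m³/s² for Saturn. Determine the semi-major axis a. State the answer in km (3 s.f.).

r = 5.218×10⁸ m.
Vis-viva rearranged: 1/a = 2/r − v²/μ = 3.833×10⁻⁹ − 1.973×10⁻⁹ = 1.860×10⁻⁹ m⁻¹.
a = 5.377×10⁸ m = 5.3770×10⁵ km.

a ≈ 5.38×10⁵ km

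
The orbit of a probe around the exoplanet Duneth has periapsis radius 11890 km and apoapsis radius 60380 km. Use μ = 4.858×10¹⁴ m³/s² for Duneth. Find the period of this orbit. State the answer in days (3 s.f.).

Semi-major axis a = (r_p + r_a)/2 = (11890 + 60380)/2 = 36135 km = 3.614×10⁷ m.
By Kepler's third law T = 2π√(a³/μ) = 2π × 9.855×10³ = 6.192×10⁴ s.
= 0.7167 days.

T ≈ 0.717 days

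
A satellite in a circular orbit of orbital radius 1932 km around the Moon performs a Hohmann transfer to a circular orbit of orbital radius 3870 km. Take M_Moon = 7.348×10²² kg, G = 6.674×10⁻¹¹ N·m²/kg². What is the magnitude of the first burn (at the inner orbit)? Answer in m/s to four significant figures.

Δv ≈ 246.9 m/s

μ = GM = 6.674×10⁻¹¹ × 7.348×10²² = 4.904×10¹² m³/s².
r₁ = 1932 km = 1.932×10⁶ m.
r₂ = 3870 km = 3.870×10⁶ m.
Transfer ellipse a_t = (r₁ + r₂)/2 = 2.901×10⁶ m.
At r₁: circular v_c1 = √(μ/r₁) = 1593 m/s; transfer-perilune v_p = √[μ(2/r₁ − 1/a_t)] = 1840 m/s.
Δv₁ = v_p − v_c1 = 246.9 m/s.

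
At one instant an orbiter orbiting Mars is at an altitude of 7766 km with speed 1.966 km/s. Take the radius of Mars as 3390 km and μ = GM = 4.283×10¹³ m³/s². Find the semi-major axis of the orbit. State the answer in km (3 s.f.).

r = 3390 + 7766 = 11156 km = 1.116×10⁷ m.
Specific orbital energy ε = v²/2 − μ/r = (1966)²/2 − 4.283×10¹³/1.116×10⁷ = -1.907×10⁶ J/kg.
Since ε = −μ/(2a), a = −μ/(2ε) = 1.123×10⁷ m = 11232 km.

a ≈ 11200 km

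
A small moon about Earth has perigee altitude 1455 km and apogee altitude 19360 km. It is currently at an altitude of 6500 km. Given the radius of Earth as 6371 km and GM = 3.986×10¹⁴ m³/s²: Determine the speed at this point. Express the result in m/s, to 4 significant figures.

r_p = 6371 + 1455 = 7826.0 km = 7.8260×10⁶ m.
r_a = 6371 + 19360 = 25731 km = 2.5731×10⁷ m.
r = 6371 + 6500 = 12871 km = 1.287×10⁷ m.
Semi-major axis a = (r_p + r_a)/2 = 16778 km = 1.678×10⁷ m.
Vis-viva: v² = μ(2/r − 1/a) = 3.986×10¹⁴ × (1.554×10⁻⁷ − 5.960×10⁻⁸) = 3.818×10⁷ m²/s².
v = 6179 m/s.

v ≈ 6179 m/s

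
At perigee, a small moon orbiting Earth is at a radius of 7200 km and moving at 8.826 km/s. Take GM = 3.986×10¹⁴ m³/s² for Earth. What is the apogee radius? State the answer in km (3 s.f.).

r_p = 7.200×10⁶ m.
Specific energy ε = v²/2 − μ/r = -1.641×10⁷ J/kg, so a = −μ/(2ε) = 1.214×10⁷ m.
The apsides satisfy r_p + r_a = 2a, so the apogee radius is 2a − r_p = 1.709×10⁷ m = 17087 km.

apogee radius ≈ 17100 km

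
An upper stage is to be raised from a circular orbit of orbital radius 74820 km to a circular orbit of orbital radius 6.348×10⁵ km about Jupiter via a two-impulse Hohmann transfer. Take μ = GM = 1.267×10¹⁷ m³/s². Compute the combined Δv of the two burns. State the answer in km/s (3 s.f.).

r₁ = 74820 km = 7.482×10⁷ m.
r₂ = 6.348×10⁵ km = 6.348×10⁸ m.
Transfer ellipse a_t = (r₁ + r₂)/2 = 3.548×10⁸ m.
At r₁: circular v_c1 = √(μ/r₁) = 41150 m/s; transfer-perijove v_p = √[μ(2/r₁ − 1/a_t)] = 55040 m/s.
Δv₁ = v_p − v_c1 = 13890 m/s.
At r₂: circular v_c2 = √(μ/r₂) = 14130 m/s; transfer-apojove v_a = √[μ(2/r₂ − 1/a_t)] = 6488 m/s.
Δv₂ = v_c2 − v_a = 7640 m/s.
Total Δv = Δv₁ + Δv₂ = 21530 m/s = 21.53 km/s.

Δv_total ≈ 21.5 km/s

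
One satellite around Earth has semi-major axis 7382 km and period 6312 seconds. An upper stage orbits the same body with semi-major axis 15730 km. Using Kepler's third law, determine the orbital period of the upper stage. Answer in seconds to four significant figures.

T₂ ≈ 19630 seconds

Kepler's third law: T² ∝ a³, so T₂ = T₁ (a₂/a₁)^(3/2).
a₂/a₁ = 2.131, (a₂/a₁)^(3/2) = 3.111.
T₂ = 6312 × 3.111 = 19630 seconds.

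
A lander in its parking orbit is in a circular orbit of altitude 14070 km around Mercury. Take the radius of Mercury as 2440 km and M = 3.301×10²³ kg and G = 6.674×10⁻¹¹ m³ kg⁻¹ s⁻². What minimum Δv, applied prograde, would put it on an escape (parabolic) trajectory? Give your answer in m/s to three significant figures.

Δv ≈ 478 m/s

μ = GM = 6.674×10⁻¹¹ × 3.301×10²³ = 2.203×10¹³ m³/s².
r = 2440 + 14070 = 16510 km = 1.6510×10⁷ m.
Circular speed v_c = √(μ/r) = 1155 m/s.
Escape speed v_esc = √(2μ/r) = √2 × v_c = 1634 m/s.
Δv = v_esc − v_c = 478.5 m/s.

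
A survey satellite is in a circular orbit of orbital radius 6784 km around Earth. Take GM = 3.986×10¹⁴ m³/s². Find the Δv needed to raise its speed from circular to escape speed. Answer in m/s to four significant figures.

Δv ≈ 3175 m/s

r = 6784 km = 6.784×10⁶ m.
Circular speed v_c = √(μ/r) = 7665 m/s.
Escape speed v_esc = √(2μ/r) = √2 × v_c = 10840 m/s.
Δv = v_esc − v_c = 3175 m/s.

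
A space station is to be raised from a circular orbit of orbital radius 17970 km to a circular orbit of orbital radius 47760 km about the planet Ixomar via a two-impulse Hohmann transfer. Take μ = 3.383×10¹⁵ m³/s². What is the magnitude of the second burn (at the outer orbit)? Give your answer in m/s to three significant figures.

Δv ≈ 2190 m/s

r₁ = 17970 km = 1.797×10⁷ m.
r₂ = 47760 km = 4.776×10⁷ m.
Transfer ellipse a_t = (r₁ + r₂)/2 = 3.286×10⁷ m.
At r₁: circular v_c1 = √(μ/r₁) = 13720 m/s; transfer-periapsis v_p = √[μ(2/r₁ − 1/a_t)] = 16540 m/s.
At r₂: circular v_c2 = √(μ/r₂) = 8416 m/s; transfer-apoapsis v_a = √[μ(2/r₂ − 1/a_t)] = 6223 m/s.
Δv₂ = v_c2 − v_a = 2193 m/s.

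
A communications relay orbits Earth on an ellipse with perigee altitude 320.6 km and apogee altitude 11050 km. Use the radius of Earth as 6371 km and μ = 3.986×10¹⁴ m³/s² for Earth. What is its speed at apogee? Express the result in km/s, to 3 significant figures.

r_p = 6371 + 320.6 = 6691.6 km = 6.6916×10⁶ m.
r_a = 6371 + 11050 = 17421 km = 1.7421×10⁷ m.
Semi-major axis a = (r_p + r_a)/2 = 12056 km = 1.206×10⁷ m.
Vis-viva: v² = μ(2/r − 1/a) = 3.986×10¹⁴ × (1.148×10⁻⁷ − 8.294×10⁻⁸) = 1.270×10⁷ m²/s².
v = 3564 m/s = 3.564 km/s.

v ≈ 3.56 km/s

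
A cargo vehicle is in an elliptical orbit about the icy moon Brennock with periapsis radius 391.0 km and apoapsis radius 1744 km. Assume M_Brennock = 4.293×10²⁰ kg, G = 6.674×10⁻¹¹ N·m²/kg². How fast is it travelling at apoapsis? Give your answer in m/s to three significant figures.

v ≈ 77.6 m/s

μ = GM = 6.674×10⁻¹¹ × 4.293×10²⁰ = 2.865×10¹⁰ m³/s².
Semi-major axis a = (r_p + r_a)/2 = 1067.5 km = 1.068×10⁶ m.
Vis-viva: v² = μ(2/r − 1/a) = 2.865×10¹⁰ × (1.147×10⁻⁶ − 9.368×10⁻⁷) = 6.017×10³ m²/s².
v = 77.57 m/s.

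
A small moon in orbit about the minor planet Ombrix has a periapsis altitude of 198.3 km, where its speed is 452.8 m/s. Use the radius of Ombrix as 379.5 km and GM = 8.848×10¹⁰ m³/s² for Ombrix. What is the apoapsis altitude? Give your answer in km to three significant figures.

r_p = 379.5 + 198.3 = 577.80 km = 5.778×10⁵ m.
Specific energy ε = v²/2 − μ/r = -5.062×10⁴ J/kg, so a = −μ/(2ε) = 8.740×10⁵ m.
The apsides satisfy r_p + r_a = 2a, so the apoapsis radius is 2a − r_p = 1.170×10⁶ m = 1170.2 km.
Apoapsis altitude = 1170.2 − 379.5 = 790.67 km.

apoapsis altitude ≈ 791 km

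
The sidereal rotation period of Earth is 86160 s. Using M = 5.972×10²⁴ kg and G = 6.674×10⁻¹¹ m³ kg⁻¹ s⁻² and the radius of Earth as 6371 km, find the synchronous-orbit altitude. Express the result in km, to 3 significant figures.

h_sync ≈ 35800 km

μ = GM = 6.674×10⁻¹¹ × 5.972×10²⁴ = 3.986×10¹⁴ m³/s².
A synchronous orbit has period T, so by Kepler's third law a = (μT²/4π²)^(1/3).
μT²/4π² = 3.986×10¹⁴ × (8.616×10⁴)² / 39.48 = 7.495×10²² m³.
a = 4.216×10⁷ m = 42162 km.
Altitude h = a − R = 42162 − 6371 = 35791 km.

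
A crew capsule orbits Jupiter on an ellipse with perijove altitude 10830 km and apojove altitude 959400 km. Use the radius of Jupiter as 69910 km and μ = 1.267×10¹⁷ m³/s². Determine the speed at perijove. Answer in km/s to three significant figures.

r_p = 69910 + 10830 = 80740 km = 8.0740×10⁷ m.
r_a = 69910 + 959400 = 1029300 km = 1.0293×10⁹ m.
Semi-major axis a = (r_p + r_a)/2 = 5.5502×10⁵ km = 5.550×10⁸ m.
Vis-viva: v² = μ(2/r − 1/a) = 1.267×10¹⁷ × (2.477×10⁻⁸ − 1.802×10⁻⁹) = 2.910×10⁹ m²/s².
v = 53950 m/s = 53.95 km/s.

v ≈ 53.9 km/s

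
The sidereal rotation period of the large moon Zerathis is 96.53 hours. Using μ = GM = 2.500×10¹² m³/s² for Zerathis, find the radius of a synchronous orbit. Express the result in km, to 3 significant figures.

T = 96.53 hours = 3.475×10⁵ s.
A synchronous orbit has period T, so by Kepler's third law a = (μT²/4π²)^(1/3).
μT²/4π² = 2.500×10¹² × (3.475×10⁵)² / 39.48 = 7.647×10²¹ m³.
a = 1.970×10⁷ m = 19702 km.

r_sync ≈ 19700 km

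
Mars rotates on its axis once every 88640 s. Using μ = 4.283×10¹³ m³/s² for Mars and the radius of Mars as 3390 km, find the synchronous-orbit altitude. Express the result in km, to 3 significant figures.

h_sync ≈ 17000 km

A synchronous orbit has period T, so by Kepler's third law a = (μT²/4π²)^(1/3).
μT²/4π² = 4.283×10¹³ × (8.864×10⁴)² / 39.48 = 8.524×10²¹ m³.
a = 2.043×10⁷ m = 20428 km.
Altitude h = a − R = 20428 − 3390 = 17038 km.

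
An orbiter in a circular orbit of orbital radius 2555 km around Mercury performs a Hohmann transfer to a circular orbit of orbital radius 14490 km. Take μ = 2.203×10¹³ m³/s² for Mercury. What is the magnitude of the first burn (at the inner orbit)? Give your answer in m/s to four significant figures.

Δv ≈ 892.4 m/s

r₁ = 2555 km = 2.555×10⁶ m.
r₂ = 14490 km = 1.449×10⁷ m.
Transfer ellipse a_t = (r₁ + r₂)/2 = 8.522×10⁶ m.
At r₁: circular v_c1 = √(μ/r₁) = 2936 m/s; transfer-periherm v_p = √[μ(2/r₁ − 1/a_t)] = 3829 m/s.
Δv₁ = v_p − v_c1 = 892.4 m/s.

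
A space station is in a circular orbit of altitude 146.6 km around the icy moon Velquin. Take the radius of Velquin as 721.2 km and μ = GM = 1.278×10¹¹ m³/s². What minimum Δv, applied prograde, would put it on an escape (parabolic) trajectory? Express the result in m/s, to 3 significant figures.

Δv ≈ 159 m/s

r = 721.2 + 146.6 = 867.80 km = 8.6780×10⁵ m.
Circular speed v_c = √(μ/r) = 383.8 m/s.
Escape speed v_esc = √(2μ/r) = √2 × v_c = 542.7 m/s.
Δv = v_esc − v_c = 159.0 m/s.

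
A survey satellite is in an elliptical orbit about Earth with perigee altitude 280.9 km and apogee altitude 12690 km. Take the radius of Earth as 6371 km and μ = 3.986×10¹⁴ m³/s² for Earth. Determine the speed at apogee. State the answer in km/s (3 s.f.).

r_p = 6371 + 280.9 = 6651.9 km = 6.6519×10⁶ m.
r_a = 6371 + 12690 = 19061 km = 1.9061×10⁷ m.
Semi-major axis a = (r_p + r_a)/2 = 12856 km = 1.286×10⁷ m.
Vis-viva: v² = μ(2/r − 1/a) = 3.986×10¹⁴ × (1.049×10⁻⁷ − 7.778×10⁻⁸) = 1.082×10⁷ m²/s².
v = 3289 m/s = 3.289 km/s.

v ≈ 3.29 km/s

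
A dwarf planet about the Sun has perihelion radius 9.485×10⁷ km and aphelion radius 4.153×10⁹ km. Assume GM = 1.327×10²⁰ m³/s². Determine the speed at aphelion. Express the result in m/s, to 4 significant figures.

Semi-major axis a = (r_p + r_a)/2 = 2.1239×10⁹ km = 2.124×10¹² m.
Vis-viva: v² = μ(2/r − 1/a) = 1.327×10²⁰ × (4.816×10⁻¹³ − 4.708×10⁻¹³) = 1.427×10⁶ m²/s².
v = 1195 m/s.

v ≈ 1195 m/s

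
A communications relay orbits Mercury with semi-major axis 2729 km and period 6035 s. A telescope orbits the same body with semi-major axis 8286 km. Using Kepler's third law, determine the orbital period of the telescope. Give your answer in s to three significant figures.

Kepler's third law: T² ∝ a³, so T₂ = T₁ (a₂/a₁)^(3/2).
a₂/a₁ = 3.036, (a₂/a₁)^(3/2) = 5.291.
T₂ = 6035 × 5.291 = 31930 s.

T₂ ≈ 31900 s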